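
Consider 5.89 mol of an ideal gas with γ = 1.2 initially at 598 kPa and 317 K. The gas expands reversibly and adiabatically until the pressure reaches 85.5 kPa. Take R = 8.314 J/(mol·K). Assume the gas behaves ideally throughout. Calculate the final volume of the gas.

V₁ = nRT₁/P₁ = 5.89×8.314×317/598 = 26.0 L.
Adiabatic: T₂/T₁ = (P₂/P₁)^((γ−1)/γ) ⇒ T₂ = 317×(0.143)^0.167 = 229 K; V₂ = 131 L.

131 L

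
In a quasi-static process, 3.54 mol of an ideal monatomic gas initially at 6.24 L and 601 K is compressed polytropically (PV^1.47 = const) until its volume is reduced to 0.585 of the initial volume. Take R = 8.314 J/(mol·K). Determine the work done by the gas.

P₁ = nRT₁/V₁ = 3.54×8.314×601/6.24 = 2830 kPa.
Polytropic n=1.47: T₂ = T₁(V₁/V₂)^(n−1) = 601×(1.71)^0.47 = 773 K; P₂ = P₁(V₁/V₂)^n = 6230 kPa.
W = (P₁V₁−P₂V₂)/(n−1) = (2830×6.24−6230×3.65)/0.47 = -10800 J.

-10800 J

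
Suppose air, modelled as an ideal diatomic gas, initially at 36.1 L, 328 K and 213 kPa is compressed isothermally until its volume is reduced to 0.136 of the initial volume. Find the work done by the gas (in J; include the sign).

-15300 J

n = P₁V₁/(RT₁) = 213×36.1/(8.314×328) = 2.82 mol.
Isothermal: T stays 328 K; PV = const ⇒ V₂ = 4.91 L, P₂ = 1570 kPa.
W = nRT ln(V₂/V₁) = 2.82×8.314×328×ln(0.136) = -15300 J.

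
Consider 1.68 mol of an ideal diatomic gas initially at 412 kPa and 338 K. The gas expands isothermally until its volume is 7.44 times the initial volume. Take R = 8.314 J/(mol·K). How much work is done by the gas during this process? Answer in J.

V₁ = nRT₁/P₁ = 1.68×8.314×338/412 = 11.5 L.
Isothermal: T stays 338 K; PV = const ⇒ V₂ = 85.3 L, P₂ = 55.4 kPa.
W = nRT ln(V₂/V₁) = 1.68×8.314×338×ln(7.44) = 9470 J.

9470 J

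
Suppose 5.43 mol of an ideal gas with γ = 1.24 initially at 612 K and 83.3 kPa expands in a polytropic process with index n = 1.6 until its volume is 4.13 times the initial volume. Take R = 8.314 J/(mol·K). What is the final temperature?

261 K

V₁ = nRT₁/P₁ = 5.43×8.314×612/83.3 = 332 L.
Polytropic n=1.6: T₂ = T₁(V₁/V₂)^(n−1) = 612×(0.242)^0.60 = 261 K; P₂ = P₁(V₁/V₂)^n = 8.61 kPa.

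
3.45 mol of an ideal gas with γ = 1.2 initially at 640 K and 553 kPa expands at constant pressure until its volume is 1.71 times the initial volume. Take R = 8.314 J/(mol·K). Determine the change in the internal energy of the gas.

V₁ = nRT₁/P₁ = 3.45×8.314×640/553 = 33.2 L.
Isobaric: P stays 553 kPa; V/T = const ⇒ T₂ = 1090 K, V₂ = 56.8 L.
For an ideal gas ΔU = nCvΔT with Cv = R/(γ−1) = 41.6 J/(mol·K).
ΔU = 3.45×41.6×(1090−640) = 65200 J.

65200 J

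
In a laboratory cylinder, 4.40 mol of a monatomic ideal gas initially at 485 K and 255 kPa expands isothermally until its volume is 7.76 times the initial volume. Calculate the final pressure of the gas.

32.9 kPa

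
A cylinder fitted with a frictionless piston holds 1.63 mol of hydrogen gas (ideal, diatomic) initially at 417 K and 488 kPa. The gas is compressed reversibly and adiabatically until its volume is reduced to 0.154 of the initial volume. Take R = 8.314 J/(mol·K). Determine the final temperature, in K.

V₁ = nRT₁/P₁ = 1.63×8.314×417/488 = 11.6 L.
Adiabatic: TV^(γ−1) = const ⇒ T₂ = 417×(6.49)^0.400 = 881 K; PV^γ = const ⇒ P₂ = 6700 kPa.

881 K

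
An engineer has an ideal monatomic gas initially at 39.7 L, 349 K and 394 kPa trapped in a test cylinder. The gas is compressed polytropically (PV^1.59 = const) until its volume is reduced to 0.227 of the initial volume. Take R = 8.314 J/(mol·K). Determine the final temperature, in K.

837 K

Polytropic n=1.59: T₂ = T₁(V₁/V₂)^(n−1) = 349×(4.41)^0.59 = 837 K; P₂ = P₁(V₁/V₂)^n = 4160 kPa.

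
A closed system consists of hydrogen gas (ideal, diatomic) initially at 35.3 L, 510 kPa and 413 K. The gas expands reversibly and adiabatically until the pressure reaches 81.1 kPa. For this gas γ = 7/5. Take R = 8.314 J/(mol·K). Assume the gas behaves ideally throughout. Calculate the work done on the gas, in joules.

-18400 J

n = P₁V₁/(RT₁) = 510×35.3/(8.314×413) = 5.24 mol.
Adiabatic: T₂/T₁ = (P₂/P₁)^((γ−1)/γ) ⇒ T₂ = 413×(0.159)^0.286 = 244 K; V₂ = 131 L.
ΔU = nCvΔT = 5.24×20.8×(244−413) = -18400 J.
Q = 0 for an adiabatic process, so W = −ΔU = 18400 J.
Work done on the gas = −W_by = -18400 J.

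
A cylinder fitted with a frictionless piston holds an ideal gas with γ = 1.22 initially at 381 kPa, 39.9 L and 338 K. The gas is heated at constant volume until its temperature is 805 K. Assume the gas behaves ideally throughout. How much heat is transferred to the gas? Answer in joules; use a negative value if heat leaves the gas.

n = P₁V₁/(RT₁) = 381×39.9/(8.314×338) = 5.41 mol.
Isochoric: V stays 39.9 L; P/T = const ⇒ T₂ = 805 K, P₂ = 907 kPa.
W = 0 (no volume change).
ΔU = nCvΔT = 5.41×37.8×(805−338) = 95500 J.
Q = ΔU = 95500 J.

95500 J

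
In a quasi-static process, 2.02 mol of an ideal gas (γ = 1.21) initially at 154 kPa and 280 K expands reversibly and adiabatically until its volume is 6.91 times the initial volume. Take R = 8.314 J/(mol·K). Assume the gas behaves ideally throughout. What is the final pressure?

V₁ = nRT₁/P₁ = 2.02×8.314×280/154 = 30.5 L.
Adiabatic: TV^(γ−1) = const ⇒ T₂ = 280×(0.145)^0.210 = 187 K; PV^γ = const ⇒ P₂ = 14.9 kPa.

14.9 kPa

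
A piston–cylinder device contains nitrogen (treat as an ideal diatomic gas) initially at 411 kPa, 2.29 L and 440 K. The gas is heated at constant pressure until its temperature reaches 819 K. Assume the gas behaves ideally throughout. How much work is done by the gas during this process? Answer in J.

811 J

n = P₁V₁/(RT₁) = 411×2.29/(8.314×440) = 0.257 mol.
Isobaric: P stays 411 kPa; V/T = const ⇒ T₂ = 819 K, V₂ = 4.26 L.
W = PΔV = 411×(4.26−2.29) kPa·L = 811 J.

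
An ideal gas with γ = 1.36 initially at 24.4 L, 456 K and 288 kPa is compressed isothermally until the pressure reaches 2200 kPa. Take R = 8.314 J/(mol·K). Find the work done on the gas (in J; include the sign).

n = P₁V₁/(RT₁) = 288×24.4/(8.314×456) = 1.85 mol.
Isothermal: T stays 456 K; PV = const ⇒ V₂ = 3.19 L, P₂ = 2200 kPa.
W = nRT ln(V₂/V₁) = 1.85×8.314×456×ln(0.131) = -14300 J.
Work done on the gas = −W_by = 14300 J.

14300 J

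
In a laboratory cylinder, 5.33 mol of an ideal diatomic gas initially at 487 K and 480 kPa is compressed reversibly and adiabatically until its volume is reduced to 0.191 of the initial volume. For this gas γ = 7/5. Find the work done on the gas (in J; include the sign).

50700 J

V₁ = nRT₁/P₁ = 5.33×8.314×487/480 = 45.0 L.
Adiabatic: TV^(γ−1) = const ⇒ T₂ = 487×(5.24)^0.400 = 944 K; PV^γ = const ⇒ P₂ = 4870 kPa.
ΔU = nCvΔT = 5.33×20.8×(944−487) = 50700 J.
Q = 0 for an adiabatic process, so W = −ΔU = -50700 J.
Work done on the gas = −W_by = 50700 J.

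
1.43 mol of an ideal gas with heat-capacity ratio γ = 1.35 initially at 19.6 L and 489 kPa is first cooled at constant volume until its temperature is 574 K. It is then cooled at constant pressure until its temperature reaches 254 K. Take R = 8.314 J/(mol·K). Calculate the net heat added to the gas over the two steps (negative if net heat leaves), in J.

-22600 J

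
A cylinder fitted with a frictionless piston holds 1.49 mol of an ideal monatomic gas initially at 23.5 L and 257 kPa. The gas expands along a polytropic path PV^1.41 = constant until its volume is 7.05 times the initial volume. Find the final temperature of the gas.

T₁ = P₁V₁/(nR) = 257×23.5/(1.49×8.314) = 488 K.
Polytropic n=1.41: T₂ = T₁(V₁/V₂)^(n−1) = 488×(0.142)^0.41 = 219 K; P₂ = P₁(V₁/V₂)^n = 16.4 kPa.

219 K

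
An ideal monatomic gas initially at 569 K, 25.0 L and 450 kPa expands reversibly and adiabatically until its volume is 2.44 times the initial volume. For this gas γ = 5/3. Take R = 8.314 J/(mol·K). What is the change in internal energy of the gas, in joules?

-7560 J

n = P₁V₁/(RT₁) = 450×25.0/(8.314×569) = 2.38 mol.
Adiabatic: TV^(γ−1) = const ⇒ T₂ = 569×(0.410)^0.667 = 314 K; PV^γ = const ⇒ P₂ = 102 kPa.
For an ideal gas ΔU = nCvΔT with Cv = (3/2)R = 12.5 J/(mol·K).
ΔU = 2.38×12.5×(314−569) = -7560 J.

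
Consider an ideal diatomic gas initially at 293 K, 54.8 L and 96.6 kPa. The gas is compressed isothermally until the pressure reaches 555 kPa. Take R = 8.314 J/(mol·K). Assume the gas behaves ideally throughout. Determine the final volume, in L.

Isothermal: T stays 293 K; PV = const ⇒ V₂ = 9.54 L, P₂ = 555 kPa.

9.54 L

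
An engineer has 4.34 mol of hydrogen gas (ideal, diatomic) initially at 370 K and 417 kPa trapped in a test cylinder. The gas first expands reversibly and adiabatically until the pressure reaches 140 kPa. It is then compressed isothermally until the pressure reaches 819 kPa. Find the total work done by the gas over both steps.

-8320 J

V₁ = nRT₁/P₁ = 4.34×8.314×370/417 = 32.0 L.
Step 1 — Adiabatic: T₂/T₁ = (P₂/P₁)^((γ−1)/γ) ⇒ T₂ = 370×(0.336)^0.286 = 271 K; V₂ = 69.8 L.
ΔU = nCvΔT = 4.34×20.8×(271−370) = -8940 J.
Q = 0 for an adiabatic process, so W = −ΔU = 8940 J.
State after step 1: P = 140 kPa, V = 69.8 L, T = 271 K.
Step 2 — Isothermal: T stays 271 K; PV = const ⇒ V₂ = 11.9 L, P₂ = 819 kPa.
ΔU = 0 (ideal gas, T constant).
W = nRT ln(V₂/V₁) = 4.34×8.314×271×ln(0.171) = -17300 J.
Q = ΔU + W = -17300 J.
Net over both steps: W = -8320 J, Q = -17300 J, ΔU = -8940 J.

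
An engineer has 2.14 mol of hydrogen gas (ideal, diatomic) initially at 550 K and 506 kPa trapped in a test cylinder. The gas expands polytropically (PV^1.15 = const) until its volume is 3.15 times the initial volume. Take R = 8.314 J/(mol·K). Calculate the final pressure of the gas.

135 kPa

V₁ = nRT₁/P₁ = 2.14×8.314×550/506 = 19.3 L.
Polytropic n=1.15: T₂ = T₁(V₁/V₂)^(n−1) = 550×(0.317)^0.15 = 463 K; P₂ = P₁(V₁/V₂)^n = 135 kPa.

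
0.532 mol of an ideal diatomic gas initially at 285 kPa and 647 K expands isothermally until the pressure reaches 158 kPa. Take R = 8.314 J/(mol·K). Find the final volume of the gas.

V₁ = nRT₁/P₁ = 0.532×8.314×647/285 = 10.0 L.
Isothermal: T stays 647 K; PV = const ⇒ V₂ = 18.1 L, P₂ = 158 kPa.

18.1 L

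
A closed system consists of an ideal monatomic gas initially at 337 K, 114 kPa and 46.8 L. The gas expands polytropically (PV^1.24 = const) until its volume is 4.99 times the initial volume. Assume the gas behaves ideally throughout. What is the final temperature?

229 K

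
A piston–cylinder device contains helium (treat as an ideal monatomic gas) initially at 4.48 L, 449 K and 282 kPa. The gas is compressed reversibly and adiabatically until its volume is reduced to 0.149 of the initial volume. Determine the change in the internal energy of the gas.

4850 J

n = P₁V₁/(RT₁) = 282×4.48/(8.314×449) = 0.338 mol.
Adiabatic: TV^(γ−1) = const ⇒ T₂ = 449×(6.71)^0.667 = 1600 K; PV^γ = const ⇒ P₂ = 6730 kPa.
For an ideal gas ΔU = nCvΔT with Cv = (3/2)R = 12.5 J/(mol·K).
ΔU = 0.338×12.5×(1600−449) = 4850 J.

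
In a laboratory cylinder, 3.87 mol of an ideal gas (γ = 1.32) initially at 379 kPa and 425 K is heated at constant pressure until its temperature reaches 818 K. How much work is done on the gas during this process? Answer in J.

-12600 J

V₁ = nRT₁/P₁ = 3.87×8.314×425/379 = 36.1 L.
Isobaric: P stays 379 kPa; V/T = const ⇒ T₂ = 818 K, V₂ = 69.4 L.
W = PΔV = 379×(69.4−36.1) kPa·L = 12600 J.
Work done on the gas = −W_by = -12600 J.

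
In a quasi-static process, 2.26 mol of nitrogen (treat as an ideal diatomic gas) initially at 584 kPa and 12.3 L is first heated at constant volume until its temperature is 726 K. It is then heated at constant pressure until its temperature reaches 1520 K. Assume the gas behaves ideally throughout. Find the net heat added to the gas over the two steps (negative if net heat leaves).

68400 J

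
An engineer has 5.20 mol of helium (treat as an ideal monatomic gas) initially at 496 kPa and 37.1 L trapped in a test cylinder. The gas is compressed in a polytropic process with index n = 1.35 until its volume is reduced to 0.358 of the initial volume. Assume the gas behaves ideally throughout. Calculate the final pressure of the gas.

1980 kPa

T₁ = P₁V₁/(nR) = 496×37.1/(5.20×8.314) = 426 K.
Polytropic n=1.35: T₂ = T₁(V₁/V₂)^(n−1) = 426×(2.79)^0.35 = 610 K; P₂ = P₁(V₁/V₂)^n = 1980 kPa.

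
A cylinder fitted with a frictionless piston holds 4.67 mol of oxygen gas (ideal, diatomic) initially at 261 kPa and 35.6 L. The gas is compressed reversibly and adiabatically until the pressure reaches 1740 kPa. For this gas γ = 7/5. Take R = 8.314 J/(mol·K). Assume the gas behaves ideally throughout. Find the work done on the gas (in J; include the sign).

16700 J

T₁ = P₁V₁/(nR) = 261×35.6/(4.67×8.314) = 239 K.
Adiabatic: T₂/T₁ = (P₂/P₁)^((γ−1)/γ) ⇒ T₂ = 239×(6.67)^0.286 = 411 K; V₂ = 9.18 L.
ΔU = nCvΔT = 4.67×20.8×(411−239) = 16700 J.
Q = 0 for an adiabatic process, so W = −ΔU = -16700 J.
Work done on the gas = −W_by = 16700 J.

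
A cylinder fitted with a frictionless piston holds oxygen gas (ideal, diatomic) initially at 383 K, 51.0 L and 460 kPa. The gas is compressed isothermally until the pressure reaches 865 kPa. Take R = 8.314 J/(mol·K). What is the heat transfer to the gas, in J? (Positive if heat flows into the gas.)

-14800 J

n = P₁V₁/(RT₁) = 460×51.0/(8.314×383) = 7.37 mol.
Isothermal: T stays 383 K; PV = const ⇒ V₂ = 27.1 L, P₂ = 865 kPa.
ΔU = 0 (ideal gas, T constant).
W = nRT ln(V₂/V₁) = 7.37×8.314×383×ln(0.532) = -14800 J.
Q = ΔU + W = -14800 J.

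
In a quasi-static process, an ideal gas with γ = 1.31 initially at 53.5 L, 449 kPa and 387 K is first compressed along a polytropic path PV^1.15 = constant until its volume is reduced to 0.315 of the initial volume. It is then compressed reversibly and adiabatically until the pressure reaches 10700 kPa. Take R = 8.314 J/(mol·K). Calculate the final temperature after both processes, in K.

712 K

n = P₁V₁/(RT₁) = 449×53.5/(8.314×387) = 7.47 mol.
Step 1 — Polytropic n=1.15: T₂ = T₁(V₁/V₂)^(n−1) = 387×(3.17)^0.15 = 460 K; P₂ = P₁(V₁/V₂)^n = 1700 kPa.
W = (P₁V₁−P₂V₂)/(n−1) = (449×53.5−1700×16.9)/0.15 = -30300 J.
ΔU = nCvΔT = 7.47×26.8×(460−387) = 14700 J.
Q = ΔU + W = -15600 J.
State after step 1: P = 1700 kPa, V = 16.9 L, T = 460 K.
Step 2 — Adiabatic: T₂/T₁ = (P₂/P₁)^((γ−1)/γ) ⇒ T₂ = 460×(6.31)^0.237 = 712 K; V₂ = 4.13 L.
ΔU = nCvΔT = 7.47×26.8×(712−460) = 50400 J.
Q = 0 for an adiabatic process, so W = −ΔU = -50400 J.
Net over both steps: W = -80700 J, Q = -15600 J, ΔU = 65000 J.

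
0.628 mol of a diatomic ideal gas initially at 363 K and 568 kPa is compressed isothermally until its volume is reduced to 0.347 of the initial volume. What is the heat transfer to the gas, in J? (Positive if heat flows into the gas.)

V₁ = nRT₁/P₁ = 0.628×8.314×363/568 = 3.34 L.
Isothermal: T stays 363 K; PV = const ⇒ V₂ = 1.16 L, P₂ = 1640 kPa.
ΔU = 0 (ideal gas, T constant).
W = nRT ln(V₂/V₁) = 0.628×8.314×363×ln(0.347) = -2010 J.
Q = ΔU + W = -2010 J.

-2010 J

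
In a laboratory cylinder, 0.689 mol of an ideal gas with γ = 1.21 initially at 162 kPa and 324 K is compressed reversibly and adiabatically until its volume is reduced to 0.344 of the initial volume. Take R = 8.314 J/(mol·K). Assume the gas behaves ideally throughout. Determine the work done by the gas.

V₁ = nRT₁/P₁ = 0.689×8.314×324/162 = 11.5 L.
Adiabatic: TV^(γ−1) = const ⇒ T₂ = 324×(2.91)^0.210 = 405 K; PV^γ = const ⇒ P₂ = 589 kPa.
ΔU = nCvΔT = 0.689×39.6×(405−324) = 2220 J.
Q = 0 for an adiabatic process, so W = −ΔU = -2220 J.

-2220 J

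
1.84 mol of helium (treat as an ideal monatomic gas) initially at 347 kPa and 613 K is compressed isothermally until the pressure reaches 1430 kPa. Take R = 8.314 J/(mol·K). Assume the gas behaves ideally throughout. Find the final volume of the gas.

6.56 L

V₁ = nRT₁/P₁ = 1.84×8.314×613/347 = 27.0 L.
Isothermal: T stays 613 K; PV = const ⇒ V₂ = 6.56 L, P₂ = 1430 kPa.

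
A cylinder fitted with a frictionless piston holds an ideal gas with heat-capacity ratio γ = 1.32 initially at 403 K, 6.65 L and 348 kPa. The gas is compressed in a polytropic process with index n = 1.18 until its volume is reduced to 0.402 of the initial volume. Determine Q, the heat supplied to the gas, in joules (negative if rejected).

n = P₁V₁/(RT₁) = 348×6.65/(8.314×403) = 0.691 mol.
Polytropic n=1.18: T₂ = T₁(V₁/V₂)^(n−1) = 403×(2.49)^0.18 = 475 K; P₂ = P₁(V₁/V₂)^n = 1020 kPa.
W = (P₁V₁−P₂V₂)/(n−1) = (348×6.65−1020×2.67)/0.18 = -2290 J.
ΔU = nCvΔT = 0.691×26.0×(475−403) = 1290 J.
Q = ΔU + W = -1000 J.

-1000 J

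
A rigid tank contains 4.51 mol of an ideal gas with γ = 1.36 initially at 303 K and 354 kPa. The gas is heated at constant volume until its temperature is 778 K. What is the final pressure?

V₁ = nRT₁/P₁ = 4.51×8.314×303/354 = 32.1 L.
Isochoric: V stays 32.1 L; P/T = const ⇒ T₂ = 778 K, P₂ = 909 kPa.

909 kPa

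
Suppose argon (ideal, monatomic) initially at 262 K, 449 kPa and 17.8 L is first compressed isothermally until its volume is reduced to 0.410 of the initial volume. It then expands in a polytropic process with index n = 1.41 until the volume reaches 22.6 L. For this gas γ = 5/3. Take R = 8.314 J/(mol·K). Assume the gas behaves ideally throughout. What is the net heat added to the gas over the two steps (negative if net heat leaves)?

-4340 J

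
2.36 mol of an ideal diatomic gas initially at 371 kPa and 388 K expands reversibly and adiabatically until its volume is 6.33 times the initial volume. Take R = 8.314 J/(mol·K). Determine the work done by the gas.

9930 J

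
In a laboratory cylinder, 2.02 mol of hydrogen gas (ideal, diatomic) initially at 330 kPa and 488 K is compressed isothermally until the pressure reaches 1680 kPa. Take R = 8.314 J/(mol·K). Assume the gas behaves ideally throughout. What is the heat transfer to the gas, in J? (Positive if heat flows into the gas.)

-13300 J

V₁ = nRT₁/P₁ = 2.02×8.314×488/330 = 24.8 L.
Isothermal: T stays 488 K; PV = const ⇒ V₂ = 4.88 L, P₂ = 1680 kPa.
ΔU = 0 (ideal gas, T constant).
W = nRT ln(V₂/V₁) = 2.02×8.314×488×ln(0.196) = -13300 J.
Q = ΔU + W = -13300 J.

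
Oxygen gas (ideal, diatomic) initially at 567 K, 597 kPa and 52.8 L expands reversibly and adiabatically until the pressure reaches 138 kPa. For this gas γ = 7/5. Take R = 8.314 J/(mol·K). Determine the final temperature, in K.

Adiabatic: T₂/T₁ = (P₂/P₁)^((γ−1)/γ) ⇒ T₂ = 567×(0.231)^0.286 = 373 K; V₂ = 150 L.

373 K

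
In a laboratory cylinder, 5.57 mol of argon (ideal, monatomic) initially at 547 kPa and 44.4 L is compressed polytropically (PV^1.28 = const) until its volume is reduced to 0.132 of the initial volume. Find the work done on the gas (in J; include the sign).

66200 J

T₁ = P₁V₁/(nR) = 547×44.4/(5.57×8.314) = 524 K.
Polytropic n=1.28: T₂ = T₁(V₁/V₂)^(n−1) = 524×(7.58)^0.28 = 925 K; P₂ = P₁(V₁/V₂)^n = 7310 kPa.
W = (P₁V₁−P₂V₂)/(n−1) = (547×44.4−7310×5.86)/0.28 = -66200 J.
Work done on the gas = −W_by = 66200 J.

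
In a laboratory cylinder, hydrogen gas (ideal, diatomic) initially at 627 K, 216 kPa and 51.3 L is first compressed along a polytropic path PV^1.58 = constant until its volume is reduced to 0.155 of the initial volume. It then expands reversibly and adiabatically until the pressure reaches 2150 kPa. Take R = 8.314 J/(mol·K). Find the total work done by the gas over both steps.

-23400 J

n = P₁V₁/(RT₁) = 216×51.3/(8.314×627) = 2.13 mol.
Step 1 — Polytropic n=1.58: T₂ = T₁(V₁/V₂)^(n−1) = 627×(6.45)^0.58 = 1850 K; P₂ = P₁(V₁/V₂)^n = 4110 kPa.
W = (P₁V₁−P₂V₂)/(n−1) = (216×51.3−4110×7.95)/0.58 = -37200 J.
ΔU = nCvΔT = 2.13×20.8×(1850−627) = 54000 J.
Q = ΔU + W = 16800 J.
State after step 1: P = 4110 kPa, V = 7.95 L, T = 1850 K.
Step 2 — Adiabatic: T₂/T₁ = (P₂/P₁)^((γ−1)/γ) ⇒ T₂ = 1850×(0.523)^0.286 = 1540 K; V₂ = 12.6 L.
ΔU = nCvΔT = 2.13×20.8×(1540−1850) = -13800 J.
Q = 0 for an adiabatic process, so W = −ΔU = 13800 J.
Net over both steps: W = -23400 J, Q = 16800 J, ΔU = 40200 J.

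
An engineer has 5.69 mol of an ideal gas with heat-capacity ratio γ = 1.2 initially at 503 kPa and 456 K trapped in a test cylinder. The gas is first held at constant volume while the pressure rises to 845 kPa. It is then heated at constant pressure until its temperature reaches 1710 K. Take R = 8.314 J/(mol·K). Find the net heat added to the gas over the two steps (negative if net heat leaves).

341000 J

V₁ = nRT₁/P₁ = 5.69×8.314×456/503 = 42.9 L.
Step 1 — Isochoric: V stays 42.9 L; P/T = const ⇒ T₂ = 766 K, P₂ = 845 kPa.
W = 0 (no volume change).
ΔU = nCvΔT = 5.69×41.6×(766−456) = 73300 J.
Q = ΔU = 73300 J.
State after step 1: P = 845 kPa, V = 42.9 L, T = 766 K.
Step 2 — Isobaric: P stays 845 kPa; V/T = const ⇒ T₂ = 1710 K, V₂ = 95.7 L.
W = PΔV = 845×(95.7−42.9) kPa·L = 44700 J.
ΔU = nCvΔT = 5.69×41.6×(1710−766) = 223000 J.
Q = ΔU + W = nCpΔT = 268000 J.
Net over both steps: W = 44700 J, Q = 341000 J, ΔU = 297000 J.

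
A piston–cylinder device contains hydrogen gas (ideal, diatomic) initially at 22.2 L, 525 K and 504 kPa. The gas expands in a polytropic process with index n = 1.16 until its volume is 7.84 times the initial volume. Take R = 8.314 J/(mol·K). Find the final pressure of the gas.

46.2 kPa

Polytropic n=1.16: T₂ = T₁(V₁/V₂)^(n−1) = 525×(0.128)^0.16 = 378 K; P₂ = P₁(V₁/V₂)^n = 46.2 kPa.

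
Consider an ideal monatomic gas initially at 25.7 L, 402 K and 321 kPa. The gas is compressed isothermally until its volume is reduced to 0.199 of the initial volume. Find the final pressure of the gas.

1610 kPa

Isothermal: T stays 402 K; PV = const ⇒ V₂ = 5.11 L, P₂ = 1610 kPa.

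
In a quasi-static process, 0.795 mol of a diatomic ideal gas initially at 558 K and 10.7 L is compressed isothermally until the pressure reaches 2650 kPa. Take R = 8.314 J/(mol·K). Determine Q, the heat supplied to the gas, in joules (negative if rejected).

-7520 J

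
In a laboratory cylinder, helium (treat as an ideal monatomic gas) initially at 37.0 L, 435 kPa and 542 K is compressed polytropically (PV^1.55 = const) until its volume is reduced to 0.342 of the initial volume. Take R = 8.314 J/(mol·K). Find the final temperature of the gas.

978 K

Polytropic n=1.55: T₂ = T₁(V₁/V₂)^(n−1) = 542×(2.92)^0.55 = 978 K; P₂ = P₁(V₁/V₂)^n = 2290 kPa.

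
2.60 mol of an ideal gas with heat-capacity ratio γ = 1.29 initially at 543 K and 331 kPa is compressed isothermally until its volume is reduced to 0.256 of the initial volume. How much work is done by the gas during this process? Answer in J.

-16000 J

V₁ = nRT₁/P₁ = 2.60×8.314×543/331 = 35.5 L.
Isothermal: T stays 543 K; PV = const ⇒ V₂ = 9.08 L, P₂ = 1290 kPa.
W = nRT ln(V₂/V₁) = 2.60×8.314×543×ln(0.256) = -16000 J.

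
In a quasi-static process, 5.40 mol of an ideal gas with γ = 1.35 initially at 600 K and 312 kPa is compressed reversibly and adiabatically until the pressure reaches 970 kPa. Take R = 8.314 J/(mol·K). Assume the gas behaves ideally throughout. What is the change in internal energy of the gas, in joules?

V₁ = nRT₁/P₁ = 5.40×8.314×600/312 = 86.3 L.
Adiabatic: T₂/T₁ = (P₂/P₁)^((γ−1)/γ) ⇒ T₂ = 600×(3.11)^0.259 = 805 K; V₂ = 37.3 L.
For an ideal gas ΔU = nCvΔT with Cv = R/(γ−1) = 23.8 J/(mol·K).
ΔU = 5.40×23.8×(805−600) = 26300 J.

26300 J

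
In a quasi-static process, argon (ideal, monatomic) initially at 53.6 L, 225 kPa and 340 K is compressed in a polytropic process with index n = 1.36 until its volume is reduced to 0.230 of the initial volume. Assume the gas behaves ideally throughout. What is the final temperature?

577 K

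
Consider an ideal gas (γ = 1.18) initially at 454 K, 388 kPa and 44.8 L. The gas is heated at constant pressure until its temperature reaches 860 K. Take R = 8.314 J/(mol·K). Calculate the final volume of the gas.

Isobaric: P stays 388 kPa; V/T = const ⇒ T₂ = 860 K, V₂ = 84.9 L.

84.9 L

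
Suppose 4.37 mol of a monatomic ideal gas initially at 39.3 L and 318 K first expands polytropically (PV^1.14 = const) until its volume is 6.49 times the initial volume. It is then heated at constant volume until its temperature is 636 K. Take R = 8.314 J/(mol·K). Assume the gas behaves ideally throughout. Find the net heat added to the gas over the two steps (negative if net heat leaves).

P₁ = nRT₁/V₁ = 4.37×8.314×318/39.3 = 294 kPa.
Step 1 — Polytropic n=1.14: T₂ = T₁(V₁/V₂)^(n−1) = 318×(0.154)^0.14 = 245 K; P₂ = P₁(V₁/V₂)^n = 34.9 kPa.
W = (P₁V₁−P₂V₂)/(n−1) = (294×39.3−34.9×255)/0.14 = 19000 J.
ΔU = nCvΔT = 4.37×12.5×(245−318) = -3990 J.
Q = ΔU + W = 15000 J.
State after step 1: P = 34.9 kPa, V = 255 L, T = 245 K.
Step 2 — Isochoric: V stays 255 L; P/T = const ⇒ T₂ = 636 K, P₂ = 90.6 kPa.
W = 0 (no volume change).
ΔU = nCvΔT = 4.37×12.5×(636−245) = 21300 J.
Q = ΔU = 21300 J.
Net over both steps: W = 19000 J, Q = 36300 J, ΔU = 17300 J.

36300 J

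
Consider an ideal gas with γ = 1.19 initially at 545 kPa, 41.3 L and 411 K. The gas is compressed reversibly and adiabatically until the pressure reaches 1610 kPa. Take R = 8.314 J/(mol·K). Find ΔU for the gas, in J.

n = P₁V₁/(RT₁) = 545×41.3/(8.314×411) = 6.59 mol.
Adiabatic: T₂/T₁ = (P₂/P₁)^((γ−1)/γ) ⇒ T₂ = 411×(2.95)^0.160 = 489 K; V₂ = 16.6 L.
For an ideal gas ΔU = nCvΔT with Cv = R/(γ−1) = 43.8 J/(mol·K).
ΔU = 6.59×43.8×(489−411) = 22400 J.

22400 J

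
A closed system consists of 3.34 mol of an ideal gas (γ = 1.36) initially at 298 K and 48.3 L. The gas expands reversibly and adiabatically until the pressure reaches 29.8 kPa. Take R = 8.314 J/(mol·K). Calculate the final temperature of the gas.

188 K

P₁ = nRT₁/V₁ = 3.34×8.314×298/48.3 = 171 kPa.
Adiabatic: T₂/T₁ = (P₂/P₁)^((γ−1)/γ) ⇒ T₂ = 298×(0.174)^0.265 = 188 K; V₂ = 175 L.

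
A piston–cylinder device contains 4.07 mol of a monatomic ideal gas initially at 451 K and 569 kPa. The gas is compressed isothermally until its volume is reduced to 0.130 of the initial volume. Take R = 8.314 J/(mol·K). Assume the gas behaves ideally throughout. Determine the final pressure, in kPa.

4380 kPa

V₁ = nRT₁/P₁ = 4.07×8.314×451/569 = 26.8 L.
Isothermal: T stays 451 K; PV = const ⇒ V₂ = 3.49 L, P₂ = 4380 kPa.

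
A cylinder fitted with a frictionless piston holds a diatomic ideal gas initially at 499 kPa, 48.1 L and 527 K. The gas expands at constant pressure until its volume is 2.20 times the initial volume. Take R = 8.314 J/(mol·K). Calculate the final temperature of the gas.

1160 K

Isobaric: P stays 499 kPa; V/T = const ⇒ T₂ = 1160 K, V₂ = 106 L.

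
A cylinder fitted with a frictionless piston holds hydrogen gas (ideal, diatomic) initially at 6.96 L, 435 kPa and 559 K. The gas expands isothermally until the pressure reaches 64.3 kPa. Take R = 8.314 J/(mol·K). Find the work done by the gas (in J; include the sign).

5790 J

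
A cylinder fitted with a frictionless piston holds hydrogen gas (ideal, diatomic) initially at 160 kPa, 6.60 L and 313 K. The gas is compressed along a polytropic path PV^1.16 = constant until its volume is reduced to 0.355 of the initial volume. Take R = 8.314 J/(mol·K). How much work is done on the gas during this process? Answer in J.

1190 J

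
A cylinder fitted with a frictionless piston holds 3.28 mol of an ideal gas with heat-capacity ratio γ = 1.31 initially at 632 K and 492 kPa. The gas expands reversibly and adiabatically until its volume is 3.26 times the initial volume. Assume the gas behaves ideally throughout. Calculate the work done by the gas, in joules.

V₁ = nRT₁/P₁ = 3.28×8.314×632/492 = 35.0 L.
Adiabatic: TV^(γ−1) = const ⇒ T₂ = 632×(0.307)^0.310 = 438 K; PV^γ = const ⇒ P₂ = 105 kPa.
ΔU = nCvΔT = 3.28×26.8×(438−632) = -17100 J.
Q = 0 for an adiabatic process, so W = −ΔU = 17100 J.

17100 J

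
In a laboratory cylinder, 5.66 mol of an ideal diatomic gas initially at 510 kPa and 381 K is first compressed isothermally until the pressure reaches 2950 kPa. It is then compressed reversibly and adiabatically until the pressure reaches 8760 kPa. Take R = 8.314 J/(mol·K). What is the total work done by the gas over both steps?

-47800 J

V₁ = nRT₁/P₁ = 5.66×8.314×381/510 = 35.2 L.
Step 1 — Isothermal: T stays 381 K; PV = const ⇒ V₂ = 6.08 L, P₂ = 2950 kPa.
ΔU = 0 (ideal gas, T constant).
W = nRT ln(V₂/V₁) = 5.66×8.314×381×ln(0.173) = -31500 J.
Q = ΔU + W = -31500 J.
State after step 1: P = 2950 kPa, V = 6.08 L, T = 381 K.
Step 2 — Adiabatic: T₂/T₁ = (P₂/P₁)^((γ−1)/γ) ⇒ T₂ = 381×(2.97)^0.286 = 520 K; V₂ = 2.79 L.
ΔU = nCvΔT = 5.66×20.8×(520−381) = 16300 J.
Q = 0 for an adiabatic process, so W = −ΔU = -16300 J.
Net over both steps: W = -47800 J, Q = -31500 J, ΔU = 16300 J.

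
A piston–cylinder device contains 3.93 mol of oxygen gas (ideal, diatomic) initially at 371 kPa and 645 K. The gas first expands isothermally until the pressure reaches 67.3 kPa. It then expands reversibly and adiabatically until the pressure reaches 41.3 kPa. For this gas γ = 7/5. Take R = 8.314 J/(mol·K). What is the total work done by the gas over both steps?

42800 J

V₁ = nRT₁/P₁ = 3.93×8.314×645/371 = 56.8 L.
Step 1 — Isothermal: T stays 645 K; PV = const ⇒ V₂ = 313 L, P₂ = 67.3 kPa.
ΔU = 0 (ideal gas, T constant).
W = nRT ln(V₂/V₁) = 3.93×8.314×645×ln(5.51) = 36000 J.
Q = ΔU + W = 36000 J.
State after step 1: P = 67.3 kPa, V = 313 L, T = 645 K.
Step 2 — Adiabatic: T₂/T₁ = (P₂/P₁)^((γ−1)/γ) ⇒ T₂ = 645×(0.614)^0.286 = 561 K; V₂ = 444 L.
ΔU = nCvΔT = 3.93×20.8×(561−645) = -6860 J.
Q = 0 for an adiabatic process, so W = −ΔU = 6860 J.
Net over both steps: W = 42800 J, Q = 36000 J, ΔU = -6860 J.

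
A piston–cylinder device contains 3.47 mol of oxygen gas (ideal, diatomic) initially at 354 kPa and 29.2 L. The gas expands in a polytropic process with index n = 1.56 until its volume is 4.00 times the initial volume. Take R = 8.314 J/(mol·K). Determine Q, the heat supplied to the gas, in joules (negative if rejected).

T₁ = P₁V₁/(nR) = 354×29.2/(3.47×8.314) = 358 K.
Polytropic n=1.56: T₂ = T₁(V₁/V₂)^(n−1) = 358×(0.250)^0.56 = 165 K; P₂ = P₁(V₁/V₂)^n = 40.7 kPa.
W = (P₁V₁−P₂V₂)/(n−1) = (354×29.2−40.7×117)/0.56 = 9970 J.
ΔU = nCvΔT = 3.47×20.8×(165−358) = -14000 J.
Q = ΔU + W = -3990 J.

-3990 J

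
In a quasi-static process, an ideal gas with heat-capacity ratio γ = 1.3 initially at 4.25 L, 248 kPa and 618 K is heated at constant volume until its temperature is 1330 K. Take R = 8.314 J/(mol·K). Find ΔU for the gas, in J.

4050 J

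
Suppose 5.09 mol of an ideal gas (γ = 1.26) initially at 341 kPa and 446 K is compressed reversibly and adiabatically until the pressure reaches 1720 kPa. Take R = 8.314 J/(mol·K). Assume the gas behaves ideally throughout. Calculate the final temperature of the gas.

V₁ = nRT₁/P₁ = 5.09×8.314×446/341 = 55.3 L.
Adiabatic: T₂/T₁ = (P₂/P₁)^((γ−1)/γ) ⇒ T₂ = 446×(5.04)^0.206 = 623 K; V₂ = 15.3 L.

623 K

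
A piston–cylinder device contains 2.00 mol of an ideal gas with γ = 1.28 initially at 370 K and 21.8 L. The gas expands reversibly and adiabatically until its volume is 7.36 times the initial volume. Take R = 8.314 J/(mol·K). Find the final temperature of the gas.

P₁ = nRT₁/V₁ = 2.00×8.314×370/21.8 = 282 kPa.
Adiabatic: TV^(γ−1) = const ⇒ T₂ = 370×(0.136)^0.280 = 212 K; PV^γ = const ⇒ P₂ = 21.9 kPa.

212 K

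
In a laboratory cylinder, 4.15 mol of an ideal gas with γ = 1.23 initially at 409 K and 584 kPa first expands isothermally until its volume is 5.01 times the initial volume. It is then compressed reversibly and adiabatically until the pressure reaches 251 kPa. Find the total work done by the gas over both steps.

V₁ = nRT₁/P₁ = 4.15×8.314×409/584 = 24.2 L.
Step 1 — Isothermal: T stays 409 K; PV = const ⇒ V₂ = 121 L, P₂ = 117 kPa.
ΔU = 0 (ideal gas, T constant).
W = nRT ln(V₂/V₁) = 4.15×8.314×409×ln(5.01) = 22700 J.
Q = ΔU + W = 22700 J.
State after step 1: P = 117 kPa, V = 121 L, T = 409 K.
Step 2 — Adiabatic: T₂/T₁ = (P₂/P₁)^((γ−1)/γ) ⇒ T₂ = 409×(2.15)^0.187 = 472 K; V₂ = 64.9 L.
ΔU = nCvΔT = 4.15×36.1×(472−409) = 9460 J.
Q = 0 for an adiabatic process, so W = −ΔU = -9460 J.
Net over both steps: W = 13300 J, Q = 22700 J, ΔU = 9460 J.

13300 J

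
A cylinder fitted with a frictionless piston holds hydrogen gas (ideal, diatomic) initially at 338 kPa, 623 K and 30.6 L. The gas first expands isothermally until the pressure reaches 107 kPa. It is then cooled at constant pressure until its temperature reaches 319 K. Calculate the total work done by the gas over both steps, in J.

n = P₁V₁/(RT₁) = 338×30.6/(8.314×623) = 2.00 mol.
Step 1 — Isothermal: T stays 623 K; PV = const ⇒ V₂ = 96.7 L, P₂ = 107 kPa.
ΔU = 0 (ideal gas, T constant).
W = nRT ln(V₂/V₁) = 2.00×8.314×623×ln(3.16) = 11900 J.
Q = ΔU + W = 11900 J.
State after step 1: P = 107 kPa, V = 96.7 L, T = 623 K.
Step 2 — Isobaric: P stays 107 kPa; V/T = const ⇒ T₂ = 319 K, V₂ = 49.5 L.
W = PΔV = 107×(49.5−96.7) kPa·L = -5050 J.
ΔU = nCvΔT = 2.00×20.8×(319−623) = -12600 J.
Q = ΔU + W = nCpΔT = -17700 J.
Net over both steps: W = 6850 J, Q = -5770 J, ΔU = -12600 J.

6850 J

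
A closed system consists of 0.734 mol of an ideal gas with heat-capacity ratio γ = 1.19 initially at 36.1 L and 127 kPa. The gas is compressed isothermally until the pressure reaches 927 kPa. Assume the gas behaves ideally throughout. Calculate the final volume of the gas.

T₁ = P₁V₁/(nR) = 127×36.1/(0.734×8.314) = 751 K.
Isothermal: T stays 751 K; PV = const ⇒ V₂ = 4.95 L, P₂ = 927 kPa.

4.95 L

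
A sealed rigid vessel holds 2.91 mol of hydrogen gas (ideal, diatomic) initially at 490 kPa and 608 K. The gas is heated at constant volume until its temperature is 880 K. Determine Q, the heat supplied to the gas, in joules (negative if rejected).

16500 J

V₁ = nRT₁/P₁ = 2.91×8.314×608/490 = 30.0 L.
Isochoric: V stays 30.0 L; P/T = const ⇒ T₂ = 880 K, P₂ = 709 kPa.
W = 0 (no volume change).
ΔU = nCvΔT = 2.91×20.8×(880−608) = 16500 J.
Q = ΔU = 16500 J.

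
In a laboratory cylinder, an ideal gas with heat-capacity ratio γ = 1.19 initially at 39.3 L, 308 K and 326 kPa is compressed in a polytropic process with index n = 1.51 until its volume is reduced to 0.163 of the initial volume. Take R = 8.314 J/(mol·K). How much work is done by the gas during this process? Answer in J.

n = P₁V₁/(RT₁) = 326×39.3/(8.314×308) = 5.00 mol.
Polytropic n=1.51: T₂ = T₁(V₁/V₂)^(n−1) = 308×(6.13)^0.51 = 777 K; P₂ = P₁(V₁/V₂)^n = 5040 kPa.
W = (P₁V₁−P₂V₂)/(n−1) = (326×39.3−5040×6.41)/0.51 = -38200 J.

-38200 J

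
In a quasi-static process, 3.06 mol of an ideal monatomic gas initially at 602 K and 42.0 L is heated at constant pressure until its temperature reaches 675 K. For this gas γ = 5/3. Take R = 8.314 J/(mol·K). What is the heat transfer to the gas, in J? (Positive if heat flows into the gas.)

4640 J

P₁ = nRT₁/V₁ = 3.06×8.314×602/42.0 = 365 kPa.
Isobaric: P stays 365 kPa; V/T = const ⇒ T₂ = 675 K, V₂ = 47.1 L.
W = PΔV = 365×(47.1−42.0) kPa·L = 1860 J.
ΔU = nCvΔT = 3.06×12.5×(675−602) = 2790 J.
Q = ΔU + W = nCpΔT = 4640 J.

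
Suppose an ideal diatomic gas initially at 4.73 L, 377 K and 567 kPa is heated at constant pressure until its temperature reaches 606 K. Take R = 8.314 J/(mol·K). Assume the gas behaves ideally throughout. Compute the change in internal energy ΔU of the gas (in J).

n = P₁V₁/(RT₁) = 567×4.73/(8.314×377) = 0.856 mol.
Isobaric: P stays 567 kPa; V/T = const ⇒ T₂ = 606 K, V₂ = 7.60 L.
For an ideal gas ΔU = nCvΔT with Cv = (5/2)R = 20.8 J/(mol·K).
ΔU = 0.856×20.8×(606−377) = 4070 J.

4070 J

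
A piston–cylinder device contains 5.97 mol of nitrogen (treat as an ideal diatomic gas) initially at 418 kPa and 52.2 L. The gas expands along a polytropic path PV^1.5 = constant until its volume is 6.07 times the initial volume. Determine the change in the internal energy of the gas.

-32400 J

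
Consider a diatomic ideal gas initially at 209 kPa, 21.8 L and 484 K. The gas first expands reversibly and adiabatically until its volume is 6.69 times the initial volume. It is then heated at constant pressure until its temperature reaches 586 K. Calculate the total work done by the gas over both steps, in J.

9450 J

n = P₁V₁/(RT₁) = 209×21.8/(8.314×484) = 1.13 mol.
Step 1 — Adiabatic: TV^(γ−1) = const ⇒ T₂ = 484×(0.149)^0.400 = 226 K; PV^γ = const ⇒ P₂ = 14.6 kPa.
ΔU = nCvΔT = 1.13×20.8×(226−484) = -6060 J.
Q = 0 for an adiabatic process, so W = −ΔU = 6060 J.
State after step 1: P = 14.6 kPa, V = 146 L, T = 226 K.
Step 2 — Isobaric: P stays 14.6 kPa; V/T = const ⇒ T₂ = 586 K, V₂ = 378 L.
W = PΔV = 14.6×(378−146) kPa·L = 3390 J.
ΔU = nCvΔT = 1.13×20.8×(586−226) = 8470 J.
Q = ΔU + W = nCpΔT = 11900 J.
Net over both steps: W = 9450 J, Q = 11900 J, ΔU = 2400 J.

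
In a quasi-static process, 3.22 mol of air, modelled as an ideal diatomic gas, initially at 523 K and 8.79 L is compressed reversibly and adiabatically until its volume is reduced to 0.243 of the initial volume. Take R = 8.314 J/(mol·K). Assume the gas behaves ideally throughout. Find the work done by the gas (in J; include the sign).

P₁ = nRT₁/V₁ = 3.22×8.314×523/8.79 = 1590 kPa.
Adiabatic: TV^(γ−1) = const ⇒ T₂ = 523×(4.12)^0.400 = 921 K; PV^γ = const ⇒ P₂ = 11500 kPa.
ΔU = nCvΔT = 3.22×20.8×(921−523) = 26600 J.
Q = 0 for an adiabatic process, so W = −ΔU = -26600 J.

-26600 J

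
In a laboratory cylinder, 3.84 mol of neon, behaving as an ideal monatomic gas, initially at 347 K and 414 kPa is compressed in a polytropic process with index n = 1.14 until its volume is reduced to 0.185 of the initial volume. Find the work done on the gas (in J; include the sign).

V₁ = nRT₁/P₁ = 3.84×8.314×347/414 = 26.8 L.
Polytropic n=1.14: T₂ = T₁(V₁/V₂)^(n−1) = 347×(5.41)^0.14 = 439 K; P₂ = P₁(V₁/V₂)^n = 2830 kPa.
W = (P₁V₁−P₂V₂)/(n−1) = (414×26.8−2830×4.95)/0.14 = -21100 J.
Work done on the gas = −W_by = 21100 J.

21100 J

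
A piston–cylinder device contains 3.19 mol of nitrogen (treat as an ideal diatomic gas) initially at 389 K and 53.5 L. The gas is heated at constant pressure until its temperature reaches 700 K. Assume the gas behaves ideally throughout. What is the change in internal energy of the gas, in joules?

20600 J

P₁ = nRT₁/V₁ = 3.19×8.314×389/53.5 = 193 kPa.
Isobaric: P stays 193 kPa; V/T = const ⇒ T₂ = 700 K, V₂ = 96.3 L.
For an ideal gas ΔU = nCvΔT with Cv = (5/2)R = 20.8 J/(mol·K).
ΔU = 3.19×20.8×(700−389) = 20600 J.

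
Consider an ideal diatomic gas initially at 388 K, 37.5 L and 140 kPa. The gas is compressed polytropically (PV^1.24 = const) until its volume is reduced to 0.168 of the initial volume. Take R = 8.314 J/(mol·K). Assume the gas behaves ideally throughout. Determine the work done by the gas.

-11700 J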